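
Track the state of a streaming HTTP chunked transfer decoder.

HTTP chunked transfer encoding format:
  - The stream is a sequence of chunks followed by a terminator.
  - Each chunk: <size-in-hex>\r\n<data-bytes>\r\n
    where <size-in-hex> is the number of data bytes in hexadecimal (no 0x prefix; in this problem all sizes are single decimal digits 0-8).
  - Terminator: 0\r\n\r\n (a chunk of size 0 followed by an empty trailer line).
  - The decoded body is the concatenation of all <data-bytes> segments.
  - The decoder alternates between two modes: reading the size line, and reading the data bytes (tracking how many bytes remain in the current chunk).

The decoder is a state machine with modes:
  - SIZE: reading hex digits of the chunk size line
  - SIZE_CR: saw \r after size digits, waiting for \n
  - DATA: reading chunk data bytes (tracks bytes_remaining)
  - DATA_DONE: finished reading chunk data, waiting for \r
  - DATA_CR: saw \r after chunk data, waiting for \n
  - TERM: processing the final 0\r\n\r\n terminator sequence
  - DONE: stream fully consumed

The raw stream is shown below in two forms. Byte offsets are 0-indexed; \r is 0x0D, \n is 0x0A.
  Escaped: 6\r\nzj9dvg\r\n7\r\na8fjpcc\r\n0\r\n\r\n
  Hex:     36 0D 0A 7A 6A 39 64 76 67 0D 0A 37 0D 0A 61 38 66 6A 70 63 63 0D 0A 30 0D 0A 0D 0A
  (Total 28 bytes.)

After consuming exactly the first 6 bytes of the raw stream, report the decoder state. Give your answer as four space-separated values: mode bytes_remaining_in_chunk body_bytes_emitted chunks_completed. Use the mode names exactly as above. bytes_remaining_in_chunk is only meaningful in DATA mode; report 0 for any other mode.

Answer: DATA 3 3 0

Derivation:
Byte 0 = '6': mode=SIZE remaining=0 emitted=0 chunks_done=0
Byte 1 = 0x0D: mode=SIZE_CR remaining=0 emitted=0 chunks_done=0
Byte 2 = 0x0A: mode=DATA remaining=6 emitted=0 chunks_done=0
Byte 3 = 'z': mode=DATA remaining=5 emitted=1 chunks_done=0
Byte 4 = 'j': mode=DATA remaining=4 emitted=2 chunks_done=0
Byte 5 = '9': mode=DATA remaining=3 emitted=3 chunks_done=0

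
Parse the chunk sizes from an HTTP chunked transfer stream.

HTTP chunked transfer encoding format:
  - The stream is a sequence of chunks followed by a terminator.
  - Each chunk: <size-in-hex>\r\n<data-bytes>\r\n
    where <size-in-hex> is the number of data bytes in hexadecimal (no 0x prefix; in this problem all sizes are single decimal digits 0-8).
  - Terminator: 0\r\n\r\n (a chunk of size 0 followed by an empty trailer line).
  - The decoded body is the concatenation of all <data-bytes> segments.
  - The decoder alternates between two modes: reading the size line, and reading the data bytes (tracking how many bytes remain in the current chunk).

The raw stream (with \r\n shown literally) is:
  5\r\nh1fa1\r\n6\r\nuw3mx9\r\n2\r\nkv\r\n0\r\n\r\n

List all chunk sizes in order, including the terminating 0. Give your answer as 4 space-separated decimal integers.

Answer: 5 6 2 0

Derivation:
Chunk 1: stream[0..1]='5' size=0x5=5, data at stream[3..8]='h1fa1' -> body[0..5], body so far='h1fa1'
Chunk 2: stream[10..11]='6' size=0x6=6, data at stream[13..19]='uw3mx9' -> body[5..11], body so far='h1fa1uw3mx9'
Chunk 3: stream[21..22]='2' size=0x2=2, data at stream[24..26]='kv' -> body[11..13], body so far='h1fa1uw3mx9kv'
Chunk 4: stream[28..29]='0' size=0 (terminator). Final body='h1fa1uw3mx9kv' (13 bytes)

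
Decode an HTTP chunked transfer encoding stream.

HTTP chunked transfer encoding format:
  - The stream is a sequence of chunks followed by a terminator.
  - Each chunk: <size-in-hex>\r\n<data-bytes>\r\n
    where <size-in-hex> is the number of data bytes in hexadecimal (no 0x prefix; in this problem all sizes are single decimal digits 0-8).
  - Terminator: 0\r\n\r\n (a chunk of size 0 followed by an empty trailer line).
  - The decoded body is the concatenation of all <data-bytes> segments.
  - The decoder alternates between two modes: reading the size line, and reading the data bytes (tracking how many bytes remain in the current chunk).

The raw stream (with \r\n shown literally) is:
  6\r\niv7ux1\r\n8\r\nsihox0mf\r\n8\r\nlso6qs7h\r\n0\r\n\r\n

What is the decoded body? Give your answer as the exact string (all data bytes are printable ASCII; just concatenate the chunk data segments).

Chunk 1: stream[0..1]='6' size=0x6=6, data at stream[3..9]='iv7ux1' -> body[0..6], body so far='iv7ux1'
Chunk 2: stream[11..12]='8' size=0x8=8, data at stream[14..22]='sihox0mf' -> body[6..14], body so far='iv7ux1sihox0mf'
Chunk 3: stream[24..25]='8' size=0x8=8, data at stream[27..35]='lso6qs7h' -> body[14..22], body so far='iv7ux1sihox0mflso6qs7h'
Chunk 4: stream[37..38]='0' size=0 (terminator). Final body='iv7ux1sihox0mflso6qs7h' (22 bytes)

Answer: iv7ux1sihox0mflso6qs7h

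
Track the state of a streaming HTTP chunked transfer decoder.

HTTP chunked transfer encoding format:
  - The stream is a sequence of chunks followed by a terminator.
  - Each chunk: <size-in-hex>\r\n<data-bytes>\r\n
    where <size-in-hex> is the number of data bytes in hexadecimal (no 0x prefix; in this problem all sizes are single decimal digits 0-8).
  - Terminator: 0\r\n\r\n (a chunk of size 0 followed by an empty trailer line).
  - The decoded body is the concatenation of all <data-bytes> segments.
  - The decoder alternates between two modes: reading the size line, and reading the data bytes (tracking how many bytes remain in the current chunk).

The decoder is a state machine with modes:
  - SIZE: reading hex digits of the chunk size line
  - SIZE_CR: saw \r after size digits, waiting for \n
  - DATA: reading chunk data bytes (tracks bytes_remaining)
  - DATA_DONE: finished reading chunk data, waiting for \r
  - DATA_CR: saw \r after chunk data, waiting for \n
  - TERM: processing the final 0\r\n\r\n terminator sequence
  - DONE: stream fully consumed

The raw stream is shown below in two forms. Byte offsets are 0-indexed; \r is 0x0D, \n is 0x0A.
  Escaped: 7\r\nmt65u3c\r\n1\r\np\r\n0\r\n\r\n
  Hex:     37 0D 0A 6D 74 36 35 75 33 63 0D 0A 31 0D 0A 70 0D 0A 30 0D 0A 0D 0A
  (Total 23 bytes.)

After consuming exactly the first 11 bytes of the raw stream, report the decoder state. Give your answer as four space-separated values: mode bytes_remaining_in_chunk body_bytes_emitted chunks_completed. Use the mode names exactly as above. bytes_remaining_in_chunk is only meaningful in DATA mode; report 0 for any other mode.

Byte 0 = '7': mode=SIZE remaining=0 emitted=0 chunks_done=0
Byte 1 = 0x0D: mode=SIZE_CR remaining=0 emitted=0 chunks_done=0
Byte 2 = 0x0A: mode=DATA remaining=7 emitted=0 chunks_done=0
Byte 3 = 'm': mode=DATA remaining=6 emitted=1 chunks_done=0
Byte 4 = 't': mode=DATA remaining=5 emitted=2 chunks_done=0
Byte 5 = '6': mode=DATA remaining=4 emitted=3 chunks_done=0
Byte 6 = '5': mode=DATA remaining=3 emitted=4 chunks_done=0
Byte 7 = 'u': mode=DATA remaining=2 emitted=5 chunks_done=0
Byte 8 = '3': mode=DATA remaining=1 emitted=6 chunks_done=0
Byte 9 = 'c': mode=DATA_DONE remaining=0 emitted=7 chunks_done=0
Byte 10 = 0x0D: mode=DATA_CR remaining=0 emitted=7 chunks_done=0

Answer: DATA_CR 0 7 0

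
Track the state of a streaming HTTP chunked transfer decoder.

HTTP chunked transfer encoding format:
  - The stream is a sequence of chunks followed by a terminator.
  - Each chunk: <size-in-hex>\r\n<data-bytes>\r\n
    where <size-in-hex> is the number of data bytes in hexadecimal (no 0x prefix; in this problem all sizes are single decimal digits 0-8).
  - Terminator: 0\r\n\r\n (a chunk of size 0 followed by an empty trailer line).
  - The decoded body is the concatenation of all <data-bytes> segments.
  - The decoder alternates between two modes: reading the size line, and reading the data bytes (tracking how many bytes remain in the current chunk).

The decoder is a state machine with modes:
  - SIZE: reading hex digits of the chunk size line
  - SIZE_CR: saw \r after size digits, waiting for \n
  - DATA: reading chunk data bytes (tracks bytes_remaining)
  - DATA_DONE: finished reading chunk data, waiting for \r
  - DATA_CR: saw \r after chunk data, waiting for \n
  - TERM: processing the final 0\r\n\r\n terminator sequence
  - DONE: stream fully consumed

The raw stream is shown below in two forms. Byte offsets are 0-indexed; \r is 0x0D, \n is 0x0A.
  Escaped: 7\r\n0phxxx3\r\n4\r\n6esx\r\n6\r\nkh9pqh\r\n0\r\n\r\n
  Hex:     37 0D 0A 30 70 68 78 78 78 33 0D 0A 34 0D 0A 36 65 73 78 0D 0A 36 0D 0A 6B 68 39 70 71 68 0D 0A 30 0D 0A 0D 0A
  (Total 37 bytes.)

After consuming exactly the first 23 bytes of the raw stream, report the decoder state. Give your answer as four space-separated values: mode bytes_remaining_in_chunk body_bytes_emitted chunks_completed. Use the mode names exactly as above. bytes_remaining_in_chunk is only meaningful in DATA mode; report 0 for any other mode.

Byte 0 = '7': mode=SIZE remaining=0 emitted=0 chunks_done=0
Byte 1 = 0x0D: mode=SIZE_CR remaining=0 emitted=0 chunks_done=0
Byte 2 = 0x0A: mode=DATA remaining=7 emitted=0 chunks_done=0
Byte 3 = '0': mode=DATA remaining=6 emitted=1 chunks_done=0
Byte 4 = 'p': mode=DATA remaining=5 emitted=2 chunks_done=0
Byte 5 = 'h': mode=DATA remaining=4 emitted=3 chunks_done=0
Byte 6 = 'x': mode=DATA remaining=3 emitted=4 chunks_done=0
Byte 7 = 'x': mode=DATA remaining=2 emitted=5 chunks_done=0
Byte 8 = 'x': mode=DATA remaining=1 emitted=6 chunks_done=0
Byte 9 = '3': mode=DATA_DONE remaining=0 emitted=7 chunks_done=0
Byte 10 = 0x0D: mode=DATA_CR remaining=0 emitted=7 chunks_done=0
Byte 11 = 0x0A: mode=SIZE remaining=0 emitted=7 chunks_done=1
Byte 12 = '4': mode=SIZE remaining=0 emitted=7 chunks_done=1
Byte 13 = 0x0D: mode=SIZE_CR remaining=0 emitted=7 chunks_done=1
Byte 14 = 0x0A: mode=DATA remaining=4 emitted=7 chunks_done=1
Byte 15 = '6': mode=DATA remaining=3 emitted=8 chunks_done=1
Byte 16 = 'e': mode=DATA remaining=2 emitted=9 chunks_done=1
Byte 17 = 's': mode=DATA remaining=1 emitted=10 chunks_done=1
Byte 18 = 'x': mode=DATA_DONE remaining=0 emitted=11 chunks_done=1
Byte 19 = 0x0D: mode=DATA_CR remaining=0 emitted=11 chunks_done=1
Byte 20 = 0x0A: mode=SIZE remaining=0 emitted=11 chunks_done=2
Byte 21 = '6': mode=SIZE remaining=0 emitted=11 chunks_done=2
Byte 22 = 0x0D: mode=SIZE_CR remaining=0 emitted=11 chunks_done=2

Answer: SIZE_CR 0 11 2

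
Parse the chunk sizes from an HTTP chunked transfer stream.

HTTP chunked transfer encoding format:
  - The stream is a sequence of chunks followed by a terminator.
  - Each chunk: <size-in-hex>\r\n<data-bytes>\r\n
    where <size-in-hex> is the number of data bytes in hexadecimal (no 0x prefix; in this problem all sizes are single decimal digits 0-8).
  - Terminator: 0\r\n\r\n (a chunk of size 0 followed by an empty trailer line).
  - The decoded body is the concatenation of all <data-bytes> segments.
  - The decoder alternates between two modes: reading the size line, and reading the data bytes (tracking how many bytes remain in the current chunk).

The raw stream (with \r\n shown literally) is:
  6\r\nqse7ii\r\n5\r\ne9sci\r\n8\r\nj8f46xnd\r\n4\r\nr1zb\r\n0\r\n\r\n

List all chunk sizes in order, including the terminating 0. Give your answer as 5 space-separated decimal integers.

Answer: 6 5 8 4 0

Derivation:
Chunk 1: stream[0..1]='6' size=0x6=6, data at stream[3..9]='qse7ii' -> body[0..6], body so far='qse7ii'
Chunk 2: stream[11..12]='5' size=0x5=5, data at stream[14..19]='e9sci' -> body[6..11], body so far='qse7iie9sci'
Chunk 3: stream[21..22]='8' size=0x8=8, data at stream[24..32]='j8f46xnd' -> body[11..19], body so far='qse7iie9scij8f46xnd'
Chunk 4: stream[34..35]='4' size=0x4=4, data at stream[37..41]='r1zb' -> body[19..23], body so far='qse7iie9scij8f46xndr1zb'
Chunk 5: stream[43..44]='0' size=0 (terminator). Final body='qse7iie9scij8f46xndr1zb' (23 bytes)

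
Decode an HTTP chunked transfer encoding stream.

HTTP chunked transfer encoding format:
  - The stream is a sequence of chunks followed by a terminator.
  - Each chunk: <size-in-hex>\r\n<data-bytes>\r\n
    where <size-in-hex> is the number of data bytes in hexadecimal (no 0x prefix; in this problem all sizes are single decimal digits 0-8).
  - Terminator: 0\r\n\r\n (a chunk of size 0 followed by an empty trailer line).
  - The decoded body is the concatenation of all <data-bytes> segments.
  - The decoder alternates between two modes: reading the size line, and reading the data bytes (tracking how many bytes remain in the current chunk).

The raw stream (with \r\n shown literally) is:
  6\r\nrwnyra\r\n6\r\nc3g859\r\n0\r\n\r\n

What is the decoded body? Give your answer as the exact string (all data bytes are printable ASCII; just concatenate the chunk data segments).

Answer: rwnyrac3g859

Derivation:
Chunk 1: stream[0..1]='6' size=0x6=6, data at stream[3..9]='rwnyra' -> body[0..6], body so far='rwnyra'
Chunk 2: stream[11..12]='6' size=0x6=6, data at stream[14..20]='c3g859' -> body[6..12], body so far='rwnyrac3g859'
Chunk 3: stream[22..23]='0' size=0 (terminator). Final body='rwnyrac3g859' (12 bytes)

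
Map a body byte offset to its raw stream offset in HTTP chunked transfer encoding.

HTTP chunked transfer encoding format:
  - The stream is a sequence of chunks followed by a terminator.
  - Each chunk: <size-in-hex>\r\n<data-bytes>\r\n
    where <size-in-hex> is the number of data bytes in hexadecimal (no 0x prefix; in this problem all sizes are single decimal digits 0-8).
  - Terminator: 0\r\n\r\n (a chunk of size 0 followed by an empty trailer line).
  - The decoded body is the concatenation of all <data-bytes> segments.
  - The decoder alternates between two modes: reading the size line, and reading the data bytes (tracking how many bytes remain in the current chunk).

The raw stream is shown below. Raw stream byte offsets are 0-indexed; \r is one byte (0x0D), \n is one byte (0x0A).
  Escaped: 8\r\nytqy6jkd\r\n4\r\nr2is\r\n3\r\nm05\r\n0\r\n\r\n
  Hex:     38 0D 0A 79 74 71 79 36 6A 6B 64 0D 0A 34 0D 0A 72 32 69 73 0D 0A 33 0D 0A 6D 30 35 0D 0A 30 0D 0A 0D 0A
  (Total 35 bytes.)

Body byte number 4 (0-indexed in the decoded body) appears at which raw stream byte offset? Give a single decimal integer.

Answer: 7

Derivation:
Chunk 1: stream[0..1]='8' size=0x8=8, data at stream[3..11]='ytqy6jkd' -> body[0..8], body so far='ytqy6jkd'
Chunk 2: stream[13..14]='4' size=0x4=4, data at stream[16..20]='r2is' -> body[8..12], body so far='ytqy6jkdr2is'
Chunk 3: stream[22..23]='3' size=0x3=3, data at stream[25..28]='m05' -> body[12..15], body so far='ytqy6jkdr2ism05'
Chunk 4: stream[30..31]='0' size=0 (terminator). Final body='ytqy6jkdr2ism05' (15 bytes)
Body byte 4 at stream offset 7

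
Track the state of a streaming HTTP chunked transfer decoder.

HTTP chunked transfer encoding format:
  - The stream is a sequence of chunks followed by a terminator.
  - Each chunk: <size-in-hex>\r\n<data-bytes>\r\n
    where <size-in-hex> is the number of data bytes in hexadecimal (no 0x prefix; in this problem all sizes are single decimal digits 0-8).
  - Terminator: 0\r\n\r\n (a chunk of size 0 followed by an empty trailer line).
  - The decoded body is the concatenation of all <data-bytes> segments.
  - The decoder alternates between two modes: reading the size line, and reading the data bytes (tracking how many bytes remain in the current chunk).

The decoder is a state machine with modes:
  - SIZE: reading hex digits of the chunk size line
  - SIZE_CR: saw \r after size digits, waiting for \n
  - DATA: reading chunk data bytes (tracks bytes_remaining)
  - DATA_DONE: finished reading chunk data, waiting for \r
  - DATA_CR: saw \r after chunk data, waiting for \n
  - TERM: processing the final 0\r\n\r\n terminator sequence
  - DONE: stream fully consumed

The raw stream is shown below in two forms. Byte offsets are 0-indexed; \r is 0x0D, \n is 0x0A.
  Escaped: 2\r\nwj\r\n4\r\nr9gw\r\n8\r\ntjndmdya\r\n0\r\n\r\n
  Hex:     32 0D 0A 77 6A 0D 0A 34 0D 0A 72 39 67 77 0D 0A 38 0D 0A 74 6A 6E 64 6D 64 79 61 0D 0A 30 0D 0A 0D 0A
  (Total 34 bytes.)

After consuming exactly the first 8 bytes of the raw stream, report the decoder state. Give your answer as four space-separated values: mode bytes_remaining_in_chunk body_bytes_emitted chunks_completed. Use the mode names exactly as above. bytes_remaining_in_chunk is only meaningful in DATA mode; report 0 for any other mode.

Answer: SIZE 0 2 1

Derivation:
Byte 0 = '2': mode=SIZE remaining=0 emitted=0 chunks_done=0
Byte 1 = 0x0D: mode=SIZE_CR remaining=0 emitted=0 chunks_done=0
Byte 2 = 0x0A: mode=DATA remaining=2 emitted=0 chunks_done=0
Byte 3 = 'w': mode=DATA remaining=1 emitted=1 chunks_done=0
Byte 4 = 'j': mode=DATA_DONE remaining=0 emitted=2 chunks_done=0
Byte 5 = 0x0D: mode=DATA_CR remaining=0 emitted=2 chunks_done=0
Byte 6 = 0x0A: mode=SIZE remaining=0 emitted=2 chunks_done=1
Byte 7 = '4': mode=SIZE remaining=0 emitted=2 chunks_done=1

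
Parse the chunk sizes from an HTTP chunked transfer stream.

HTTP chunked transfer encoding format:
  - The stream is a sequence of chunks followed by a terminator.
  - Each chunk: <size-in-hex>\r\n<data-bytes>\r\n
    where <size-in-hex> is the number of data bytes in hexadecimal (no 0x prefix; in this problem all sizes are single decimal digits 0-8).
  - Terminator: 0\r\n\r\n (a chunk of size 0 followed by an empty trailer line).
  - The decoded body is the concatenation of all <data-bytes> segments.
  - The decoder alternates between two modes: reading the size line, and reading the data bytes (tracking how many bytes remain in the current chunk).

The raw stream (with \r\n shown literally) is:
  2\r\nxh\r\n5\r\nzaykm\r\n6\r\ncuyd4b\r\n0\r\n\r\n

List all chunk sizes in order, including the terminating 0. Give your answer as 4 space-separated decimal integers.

Chunk 1: stream[0..1]='2' size=0x2=2, data at stream[3..5]='xh' -> body[0..2], body so far='xh'
Chunk 2: stream[7..8]='5' size=0x5=5, data at stream[10..15]='zaykm' -> body[2..7], body so far='xhzaykm'
Chunk 3: stream[17..18]='6' size=0x6=6, data at stream[20..26]='cuyd4b' -> body[7..13], body so far='xhzaykmcuyd4b'
Chunk 4: stream[28..29]='0' size=0 (terminator). Final body='xhzaykmcuyd4b' (13 bytes)

Answer: 2 5 6 0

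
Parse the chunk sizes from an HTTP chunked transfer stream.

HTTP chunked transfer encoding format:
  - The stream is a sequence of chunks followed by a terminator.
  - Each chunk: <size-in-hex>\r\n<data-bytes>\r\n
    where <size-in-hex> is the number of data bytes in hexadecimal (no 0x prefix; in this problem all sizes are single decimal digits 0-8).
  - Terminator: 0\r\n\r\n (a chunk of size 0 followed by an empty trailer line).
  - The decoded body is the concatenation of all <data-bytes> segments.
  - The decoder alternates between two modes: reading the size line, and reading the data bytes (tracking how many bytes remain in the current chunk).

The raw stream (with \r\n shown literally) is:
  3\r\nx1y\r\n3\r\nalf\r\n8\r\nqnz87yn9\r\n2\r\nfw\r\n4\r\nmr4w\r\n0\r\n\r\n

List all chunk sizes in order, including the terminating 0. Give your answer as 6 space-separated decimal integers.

Answer: 3 3 8 2 4 0

Derivation:
Chunk 1: stream[0..1]='3' size=0x3=3, data at stream[3..6]='x1y' -> body[0..3], body so far='x1y'
Chunk 2: stream[8..9]='3' size=0x3=3, data at stream[11..14]='alf' -> body[3..6], body so far='x1yalf'
Chunk 3: stream[16..17]='8' size=0x8=8, data at stream[19..27]='qnz87yn9' -> body[6..14], body so far='x1yalfqnz87yn9'
Chunk 4: stream[29..30]='2' size=0x2=2, data at stream[32..34]='fw' -> body[14..16], body so far='x1yalfqnz87yn9fw'
Chunk 5: stream[36..37]='4' size=0x4=4, data at stream[39..43]='mr4w' -> body[16..20], body so far='x1yalfqnz87yn9fwmr4w'
Chunk 6: stream[45..46]='0' size=0 (terminator). Final body='x1yalfqnz87yn9fwmr4w' (20 bytes)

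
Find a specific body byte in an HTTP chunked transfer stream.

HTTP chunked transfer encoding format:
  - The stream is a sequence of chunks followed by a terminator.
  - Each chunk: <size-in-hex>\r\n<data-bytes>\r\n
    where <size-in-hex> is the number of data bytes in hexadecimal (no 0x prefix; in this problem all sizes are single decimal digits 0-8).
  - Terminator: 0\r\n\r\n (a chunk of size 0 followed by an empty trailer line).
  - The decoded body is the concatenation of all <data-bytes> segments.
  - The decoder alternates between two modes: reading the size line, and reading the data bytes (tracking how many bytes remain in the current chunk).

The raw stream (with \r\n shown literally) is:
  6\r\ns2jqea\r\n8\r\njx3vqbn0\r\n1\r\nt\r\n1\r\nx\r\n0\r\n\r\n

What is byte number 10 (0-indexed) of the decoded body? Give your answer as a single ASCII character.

Chunk 1: stream[0..1]='6' size=0x6=6, data at stream[3..9]='s2jqea' -> body[0..6], body so far='s2jqea'
Chunk 2: stream[11..12]='8' size=0x8=8, data at stream[14..22]='jx3vqbn0' -> body[6..14], body so far='s2jqeajx3vqbn0'
Chunk 3: stream[24..25]='1' size=0x1=1, data at stream[27..28]='t' -> body[14..15], body so far='s2jqeajx3vqbn0t'
Chunk 4: stream[30..31]='1' size=0x1=1, data at stream[33..34]='x' -> body[15..16], body so far='s2jqeajx3vqbn0tx'
Chunk 5: stream[36..37]='0' size=0 (terminator). Final body='s2jqeajx3vqbn0tx' (16 bytes)
Body byte 10 = 'q'

Answer: q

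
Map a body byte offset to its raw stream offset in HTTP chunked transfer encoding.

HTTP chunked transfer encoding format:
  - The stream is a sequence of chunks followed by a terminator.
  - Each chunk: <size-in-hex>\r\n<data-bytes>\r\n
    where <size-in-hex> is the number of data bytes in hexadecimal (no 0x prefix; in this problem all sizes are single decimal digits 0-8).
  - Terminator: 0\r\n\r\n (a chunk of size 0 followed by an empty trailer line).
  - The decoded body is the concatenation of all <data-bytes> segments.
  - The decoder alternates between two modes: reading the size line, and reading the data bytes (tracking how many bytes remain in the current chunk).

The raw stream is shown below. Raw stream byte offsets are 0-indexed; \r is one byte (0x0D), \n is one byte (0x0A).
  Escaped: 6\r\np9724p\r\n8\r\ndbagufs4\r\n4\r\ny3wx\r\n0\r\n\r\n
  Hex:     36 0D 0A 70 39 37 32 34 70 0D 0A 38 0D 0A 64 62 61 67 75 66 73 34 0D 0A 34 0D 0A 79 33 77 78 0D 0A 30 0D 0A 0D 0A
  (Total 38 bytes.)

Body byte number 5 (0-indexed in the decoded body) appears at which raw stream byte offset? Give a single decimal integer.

Answer: 8

Derivation:
Chunk 1: stream[0..1]='6' size=0x6=6, data at stream[3..9]='p9724p' -> body[0..6], body so far='p9724p'
Chunk 2: stream[11..12]='8' size=0x8=8, data at stream[14..22]='dbagufs4' -> body[6..14], body so far='p9724pdbagufs4'
Chunk 3: stream[24..25]='4' size=0x4=4, data at stream[27..31]='y3wx' -> body[14..18], body so far='p9724pdbagufs4y3wx'
Chunk 4: stream[33..34]='0' size=0 (terminator). Final body='p9724pdbagufs4y3wx' (18 bytes)
Body byte 5 at stream offset 8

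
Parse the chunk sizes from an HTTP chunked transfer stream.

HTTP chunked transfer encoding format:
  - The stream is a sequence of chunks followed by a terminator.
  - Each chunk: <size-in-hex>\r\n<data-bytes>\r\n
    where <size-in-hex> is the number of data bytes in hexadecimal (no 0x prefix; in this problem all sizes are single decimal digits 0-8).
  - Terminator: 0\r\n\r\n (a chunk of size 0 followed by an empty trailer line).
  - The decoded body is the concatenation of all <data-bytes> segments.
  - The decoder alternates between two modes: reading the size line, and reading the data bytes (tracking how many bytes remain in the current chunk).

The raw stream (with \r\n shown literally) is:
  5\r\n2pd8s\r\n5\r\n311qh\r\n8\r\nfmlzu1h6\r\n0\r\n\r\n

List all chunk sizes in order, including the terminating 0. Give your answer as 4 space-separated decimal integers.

Answer: 5 5 8 0

Derivation:
Chunk 1: stream[0..1]='5' size=0x5=5, data at stream[3..8]='2pd8s' -> body[0..5], body so far='2pd8s'
Chunk 2: stream[10..11]='5' size=0x5=5, data at stream[13..18]='311qh' -> body[5..10], body so far='2pd8s311qh'
Chunk 3: stream[20..21]='8' size=0x8=8, data at stream[23..31]='fmlzu1h6' -> body[10..18], body so far='2pd8s311qhfmlzu1h6'
Chunk 4: stream[33..34]='0' size=0 (terminator). Final body='2pd8s311qhfmlzu1h6' (18 bytes)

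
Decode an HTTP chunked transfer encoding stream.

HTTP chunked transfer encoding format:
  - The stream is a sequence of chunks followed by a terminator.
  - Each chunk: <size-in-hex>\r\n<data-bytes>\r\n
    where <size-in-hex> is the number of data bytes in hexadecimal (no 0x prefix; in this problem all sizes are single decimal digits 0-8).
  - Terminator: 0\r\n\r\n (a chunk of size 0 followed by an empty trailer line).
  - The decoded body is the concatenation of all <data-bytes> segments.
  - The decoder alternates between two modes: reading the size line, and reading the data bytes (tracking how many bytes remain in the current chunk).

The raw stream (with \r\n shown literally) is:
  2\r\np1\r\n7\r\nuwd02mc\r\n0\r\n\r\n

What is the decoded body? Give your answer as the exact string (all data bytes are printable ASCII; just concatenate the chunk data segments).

Chunk 1: stream[0..1]='2' size=0x2=2, data at stream[3..5]='p1' -> body[0..2], body so far='p1'
Chunk 2: stream[7..8]='7' size=0x7=7, data at stream[10..17]='uwd02mc' -> body[2..9], body so far='p1uwd02mc'
Chunk 3: stream[19..20]='0' size=0 (terminator). Final body='p1uwd02mc' (9 bytes)

Answer: p1uwd02mc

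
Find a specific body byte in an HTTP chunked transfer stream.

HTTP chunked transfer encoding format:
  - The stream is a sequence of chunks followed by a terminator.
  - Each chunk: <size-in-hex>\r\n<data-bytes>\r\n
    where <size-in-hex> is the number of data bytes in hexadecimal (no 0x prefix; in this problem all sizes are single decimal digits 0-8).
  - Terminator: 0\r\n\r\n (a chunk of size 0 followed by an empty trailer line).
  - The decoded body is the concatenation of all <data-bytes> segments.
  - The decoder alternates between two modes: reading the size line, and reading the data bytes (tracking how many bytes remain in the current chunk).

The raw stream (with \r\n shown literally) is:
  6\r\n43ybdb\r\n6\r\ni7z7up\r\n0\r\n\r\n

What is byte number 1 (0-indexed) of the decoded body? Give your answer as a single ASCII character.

Chunk 1: stream[0..1]='6' size=0x6=6, data at stream[3..9]='43ybdb' -> body[0..6], body so far='43ybdb'
Chunk 2: stream[11..12]='6' size=0x6=6, data at stream[14..20]='i7z7up' -> body[6..12], body so far='43ybdbi7z7up'
Chunk 3: stream[22..23]='0' size=0 (terminator). Final body='43ybdbi7z7up' (12 bytes)
Body byte 1 = '3'

Answer: 3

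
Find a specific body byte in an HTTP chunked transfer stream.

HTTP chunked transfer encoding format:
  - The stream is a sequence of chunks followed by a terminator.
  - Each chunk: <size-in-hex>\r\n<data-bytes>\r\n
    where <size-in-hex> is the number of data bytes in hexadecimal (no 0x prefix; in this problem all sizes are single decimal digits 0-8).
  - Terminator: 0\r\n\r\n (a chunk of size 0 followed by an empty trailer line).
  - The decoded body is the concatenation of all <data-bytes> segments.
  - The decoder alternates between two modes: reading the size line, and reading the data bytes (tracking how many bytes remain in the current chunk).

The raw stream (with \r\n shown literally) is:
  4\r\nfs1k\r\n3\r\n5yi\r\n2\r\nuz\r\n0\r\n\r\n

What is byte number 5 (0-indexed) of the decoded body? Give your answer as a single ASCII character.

Chunk 1: stream[0..1]='4' size=0x4=4, data at stream[3..7]='fs1k' -> body[0..4], body so far='fs1k'
Chunk 2: stream[9..10]='3' size=0x3=3, data at stream[12..15]='5yi' -> body[4..7], body so far='fs1k5yi'
Chunk 3: stream[17..18]='2' size=0x2=2, data at stream[20..22]='uz' -> body[7..9], body so far='fs1k5yiuz'
Chunk 4: stream[24..25]='0' size=0 (terminator). Final body='fs1k5yiuz' (9 bytes)
Body byte 5 = 'y'

Answer: y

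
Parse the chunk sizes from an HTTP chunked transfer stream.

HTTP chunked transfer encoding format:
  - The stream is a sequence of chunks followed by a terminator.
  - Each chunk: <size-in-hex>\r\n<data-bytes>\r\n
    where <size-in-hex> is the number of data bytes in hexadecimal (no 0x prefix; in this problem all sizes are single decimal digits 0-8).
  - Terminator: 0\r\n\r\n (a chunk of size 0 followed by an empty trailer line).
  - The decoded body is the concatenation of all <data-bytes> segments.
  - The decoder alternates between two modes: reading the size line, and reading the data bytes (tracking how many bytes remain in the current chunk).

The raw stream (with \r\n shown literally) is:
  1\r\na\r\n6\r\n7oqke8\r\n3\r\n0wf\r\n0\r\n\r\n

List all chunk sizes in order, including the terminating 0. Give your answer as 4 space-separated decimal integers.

Answer: 1 6 3 0

Derivation:
Chunk 1: stream[0..1]='1' size=0x1=1, data at stream[3..4]='a' -> body[0..1], body so far='a'
Chunk 2: stream[6..7]='6' size=0x6=6, data at stream[9..15]='7oqke8' -> body[1..7], body so far='a7oqke8'
Chunk 3: stream[17..18]='3' size=0x3=3, data at stream[20..23]='0wf' -> body[7..10], body so far='a7oqke80wf'
Chunk 4: stream[25..26]='0' size=0 (terminator). Final body='a7oqke80wf' (10 bytes)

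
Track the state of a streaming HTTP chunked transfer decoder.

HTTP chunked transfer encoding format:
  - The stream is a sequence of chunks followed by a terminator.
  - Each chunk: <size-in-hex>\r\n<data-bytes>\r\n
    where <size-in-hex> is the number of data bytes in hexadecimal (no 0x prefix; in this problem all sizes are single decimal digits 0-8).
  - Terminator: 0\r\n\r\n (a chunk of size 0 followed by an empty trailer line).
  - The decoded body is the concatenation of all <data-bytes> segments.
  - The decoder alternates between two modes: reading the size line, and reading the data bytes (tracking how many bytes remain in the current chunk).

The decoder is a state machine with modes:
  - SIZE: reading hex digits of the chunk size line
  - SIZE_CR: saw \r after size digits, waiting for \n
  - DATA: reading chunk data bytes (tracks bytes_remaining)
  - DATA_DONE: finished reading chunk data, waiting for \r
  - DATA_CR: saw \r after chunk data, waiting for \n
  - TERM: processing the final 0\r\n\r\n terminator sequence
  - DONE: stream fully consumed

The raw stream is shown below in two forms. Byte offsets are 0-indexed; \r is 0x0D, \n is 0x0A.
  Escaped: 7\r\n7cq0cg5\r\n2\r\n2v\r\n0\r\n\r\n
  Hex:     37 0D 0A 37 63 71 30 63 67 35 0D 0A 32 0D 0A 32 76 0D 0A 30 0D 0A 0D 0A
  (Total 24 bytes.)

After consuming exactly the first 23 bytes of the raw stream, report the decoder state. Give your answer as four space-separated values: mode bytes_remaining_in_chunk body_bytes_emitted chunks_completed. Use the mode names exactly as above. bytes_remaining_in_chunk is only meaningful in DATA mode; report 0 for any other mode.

Answer: TERM 0 9 2

Derivation:
Byte 0 = '7': mode=SIZE remaining=0 emitted=0 chunks_done=0
Byte 1 = 0x0D: mode=SIZE_CR remaining=0 emitted=0 chunks_done=0
Byte 2 = 0x0A: mode=DATA remaining=7 emitted=0 chunks_done=0
Byte 3 = '7': mode=DATA remaining=6 emitted=1 chunks_done=0
Byte 4 = 'c': mode=DATA remaining=5 emitted=2 chunks_done=0
Byte 5 = 'q': mode=DATA remaining=4 emitted=3 chunks_done=0
Byte 6 = '0': mode=DATA remaining=3 emitted=4 chunks_done=0
Byte 7 = 'c': mode=DATA remaining=2 emitted=5 chunks_done=0
Byte 8 = 'g': mode=DATA remaining=1 emitted=6 chunks_done=0
Byte 9 = '5': mode=DATA_DONE remaining=0 emitted=7 chunks_done=0
Byte 10 = 0x0D: mode=DATA_CR remaining=0 emitted=7 chunks_done=0
Byte 11 = 0x0A: mode=SIZE remaining=0 emitted=7 chunks_done=1
Byte 12 = '2': mode=SIZE remaining=0 emitted=7 chunks_done=1
Byte 13 = 0x0D: mode=SIZE_CR remaining=0 emitted=7 chunks_done=1
Byte 14 = 0x0A: mode=DATA remaining=2 emitted=7 chunks_done=1
Byte 15 = '2': mode=DATA remaining=1 emitted=8 chunks_done=1
Byte 16 = 'v': mode=DATA_DONE remaining=0 emitted=9 chunks_done=1
Byte 17 = 0x0D: mode=DATA_CR remaining=0 emitted=9 chunks_done=1
Byte 18 = 0x0A: mode=SIZE remaining=0 emitted=9 chunks_done=2
Byte 19 = '0': mode=SIZE remaining=0 emitted=9 chunks_done=2
Byte 20 = 0x0D: mode=SIZE_CR remaining=0 emitted=9 chunks_done=2
Byte 21 = 0x0A: mode=TERM remaining=0 emitted=9 chunks_done=2
Byte 22 = 0x0D: mode=TERM remaining=0 emitted=9 chunks_done=2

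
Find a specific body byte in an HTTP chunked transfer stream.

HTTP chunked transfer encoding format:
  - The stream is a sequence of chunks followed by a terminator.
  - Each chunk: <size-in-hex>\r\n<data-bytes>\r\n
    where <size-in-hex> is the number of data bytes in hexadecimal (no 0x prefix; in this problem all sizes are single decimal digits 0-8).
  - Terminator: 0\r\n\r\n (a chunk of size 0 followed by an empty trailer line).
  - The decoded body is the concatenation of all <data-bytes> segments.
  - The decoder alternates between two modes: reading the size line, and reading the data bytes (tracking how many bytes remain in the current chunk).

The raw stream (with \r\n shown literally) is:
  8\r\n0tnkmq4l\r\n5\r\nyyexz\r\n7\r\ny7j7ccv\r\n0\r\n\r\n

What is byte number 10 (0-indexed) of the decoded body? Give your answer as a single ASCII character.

Answer: e

Derivation:
Chunk 1: stream[0..1]='8' size=0x8=8, data at stream[3..11]='0tnkmq4l' -> body[0..8], body so far='0tnkmq4l'
Chunk 2: stream[13..14]='5' size=0x5=5, data at stream[16..21]='yyexz' -> body[8..13], body so far='0tnkmq4lyyexz'
Chunk 3: stream[23..24]='7' size=0x7=7, data at stream[26..33]='y7j7ccv' -> body[13..20], body so far='0tnkmq4lyyexzy7j7ccv'
Chunk 4: stream[35..36]='0' size=0 (terminator). Final body='0tnkmq4lyyexzy7j7ccv' (20 bytes)
Body byte 10 = 'e'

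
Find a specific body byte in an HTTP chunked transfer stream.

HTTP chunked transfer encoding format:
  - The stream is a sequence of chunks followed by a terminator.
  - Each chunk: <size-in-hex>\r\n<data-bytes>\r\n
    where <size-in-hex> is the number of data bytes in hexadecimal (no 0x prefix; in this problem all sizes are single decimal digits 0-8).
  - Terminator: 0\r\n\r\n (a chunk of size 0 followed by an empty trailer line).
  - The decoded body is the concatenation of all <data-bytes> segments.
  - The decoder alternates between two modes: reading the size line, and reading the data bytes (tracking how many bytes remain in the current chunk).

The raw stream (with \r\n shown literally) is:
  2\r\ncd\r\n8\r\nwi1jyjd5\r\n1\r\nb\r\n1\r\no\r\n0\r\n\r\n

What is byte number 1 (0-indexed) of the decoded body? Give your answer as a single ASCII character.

Answer: d

Derivation:
Chunk 1: stream[0..1]='2' size=0x2=2, data at stream[3..5]='cd' -> body[0..2], body so far='cd'
Chunk 2: stream[7..8]='8' size=0x8=8, data at stream[10..18]='wi1jyjd5' -> body[2..10], body so far='cdwi1jyjd5'
Chunk 3: stream[20..21]='1' size=0x1=1, data at stream[23..24]='b' -> body[10..11], body so far='cdwi1jyjd5b'
Chunk 4: stream[26..27]='1' size=0x1=1, data at stream[29..30]='o' -> body[11..12], body so far='cdwi1jyjd5bo'
Chunk 5: stream[32..33]='0' size=0 (terminator). Final body='cdwi1jyjd5bo' (12 bytes)
Body byte 1 = 'd'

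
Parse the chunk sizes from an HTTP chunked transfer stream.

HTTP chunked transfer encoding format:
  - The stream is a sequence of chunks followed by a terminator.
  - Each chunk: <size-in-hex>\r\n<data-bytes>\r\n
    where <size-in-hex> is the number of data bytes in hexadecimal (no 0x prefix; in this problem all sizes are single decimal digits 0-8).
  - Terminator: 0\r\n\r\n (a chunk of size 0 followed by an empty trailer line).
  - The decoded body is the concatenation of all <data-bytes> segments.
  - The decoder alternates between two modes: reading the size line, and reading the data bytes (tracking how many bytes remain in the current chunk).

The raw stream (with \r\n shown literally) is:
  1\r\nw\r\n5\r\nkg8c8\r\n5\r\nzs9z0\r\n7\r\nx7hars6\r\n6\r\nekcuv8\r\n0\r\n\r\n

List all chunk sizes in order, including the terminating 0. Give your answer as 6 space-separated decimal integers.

Chunk 1: stream[0..1]='1' size=0x1=1, data at stream[3..4]='w' -> body[0..1], body so far='w'
Chunk 2: stream[6..7]='5' size=0x5=5, data at stream[9..14]='kg8c8' -> body[1..6], body so far='wkg8c8'
Chunk 3: stream[16..17]='5' size=0x5=5, data at stream[19..24]='zs9z0' -> body[6..11], body so far='wkg8c8zs9z0'
Chunk 4: stream[26..27]='7' size=0x7=7, data at stream[29..36]='x7hars6' -> body[11..18], body so far='wkg8c8zs9z0x7hars6'
Chunk 5: stream[38..39]='6' size=0x6=6, data at stream[41..47]='ekcuv8' -> body[18..24], body so far='wkg8c8zs9z0x7hars6ekcuv8'
Chunk 6: stream[49..50]='0' size=0 (terminator). Final body='wkg8c8zs9z0x7hars6ekcuv8' (24 bytes)

Answer: 1 5 5 7 6 0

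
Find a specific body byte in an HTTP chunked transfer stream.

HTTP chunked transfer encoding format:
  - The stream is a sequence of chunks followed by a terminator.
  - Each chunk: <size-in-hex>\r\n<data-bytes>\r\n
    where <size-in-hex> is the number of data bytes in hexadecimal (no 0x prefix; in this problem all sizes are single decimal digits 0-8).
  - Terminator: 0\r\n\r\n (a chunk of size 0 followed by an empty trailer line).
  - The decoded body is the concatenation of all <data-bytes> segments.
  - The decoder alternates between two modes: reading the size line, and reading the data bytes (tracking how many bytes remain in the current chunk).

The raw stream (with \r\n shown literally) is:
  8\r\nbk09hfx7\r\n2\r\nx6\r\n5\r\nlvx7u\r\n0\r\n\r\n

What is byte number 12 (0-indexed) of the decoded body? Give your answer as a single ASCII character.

Answer: x

Derivation:
Chunk 1: stream[0..1]='8' size=0x8=8, data at stream[3..11]='bk09hfx7' -> body[0..8], body so far='bk09hfx7'
Chunk 2: stream[13..14]='2' size=0x2=2, data at stream[16..18]='x6' -> body[8..10], body so far='bk09hfx7x6'
Chunk 3: stream[20..21]='5' size=0x5=5, data at stream[23..28]='lvx7u' -> body[10..15], body so far='bk09hfx7x6lvx7u'
Chunk 4: stream[30..31]='0' size=0 (terminator). Final body='bk09hfx7x6lvx7u' (15 bytes)
Body byte 12 = 'x'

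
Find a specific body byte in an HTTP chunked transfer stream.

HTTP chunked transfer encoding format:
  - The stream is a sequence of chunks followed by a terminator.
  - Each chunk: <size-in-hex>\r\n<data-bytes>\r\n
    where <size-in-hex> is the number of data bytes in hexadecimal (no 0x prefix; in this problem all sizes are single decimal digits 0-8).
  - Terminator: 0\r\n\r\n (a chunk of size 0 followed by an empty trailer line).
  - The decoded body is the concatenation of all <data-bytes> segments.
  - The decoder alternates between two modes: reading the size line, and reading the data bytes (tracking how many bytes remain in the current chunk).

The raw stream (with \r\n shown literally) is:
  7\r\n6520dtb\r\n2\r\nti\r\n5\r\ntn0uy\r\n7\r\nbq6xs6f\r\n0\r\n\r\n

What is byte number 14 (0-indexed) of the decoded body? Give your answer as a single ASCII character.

Chunk 1: stream[0..1]='7' size=0x7=7, data at stream[3..10]='6520dtb' -> body[0..7], body so far='6520dtb'
Chunk 2: stream[12..13]='2' size=0x2=2, data at stream[15..17]='ti' -> body[7..9], body so far='6520dtbti'
Chunk 3: stream[19..20]='5' size=0x5=5, data at stream[22..27]='tn0uy' -> body[9..14], body so far='6520dtbtitn0uy'
Chunk 4: stream[29..30]='7' size=0x7=7, data at stream[32..39]='bq6xs6f' -> body[14..21], body so far='6520dtbtitn0uybq6xs6f'
Chunk 5: stream[41..42]='0' size=0 (terminator). Final body='6520dtbtitn0uybq6xs6f' (21 bytes)
Body byte 14 = 'b'

Answer: b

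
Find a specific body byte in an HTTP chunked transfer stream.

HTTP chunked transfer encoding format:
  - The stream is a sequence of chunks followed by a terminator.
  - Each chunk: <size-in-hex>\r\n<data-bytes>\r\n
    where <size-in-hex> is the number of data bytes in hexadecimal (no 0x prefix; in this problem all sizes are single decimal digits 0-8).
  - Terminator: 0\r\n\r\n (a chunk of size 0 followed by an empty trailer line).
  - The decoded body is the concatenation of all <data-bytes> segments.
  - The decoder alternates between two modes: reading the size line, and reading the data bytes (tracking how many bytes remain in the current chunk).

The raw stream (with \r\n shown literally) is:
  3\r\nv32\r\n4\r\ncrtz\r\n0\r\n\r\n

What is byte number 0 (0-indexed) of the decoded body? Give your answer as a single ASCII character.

Chunk 1: stream[0..1]='3' size=0x3=3, data at stream[3..6]='v32' -> body[0..3], body so far='v32'
Chunk 2: stream[8..9]='4' size=0x4=4, data at stream[11..15]='crtz' -> body[3..7], body so far='v32crtz'
Chunk 3: stream[17..18]='0' size=0 (terminator). Final body='v32crtz' (7 bytes)
Body byte 0 = 'v'

Answer: v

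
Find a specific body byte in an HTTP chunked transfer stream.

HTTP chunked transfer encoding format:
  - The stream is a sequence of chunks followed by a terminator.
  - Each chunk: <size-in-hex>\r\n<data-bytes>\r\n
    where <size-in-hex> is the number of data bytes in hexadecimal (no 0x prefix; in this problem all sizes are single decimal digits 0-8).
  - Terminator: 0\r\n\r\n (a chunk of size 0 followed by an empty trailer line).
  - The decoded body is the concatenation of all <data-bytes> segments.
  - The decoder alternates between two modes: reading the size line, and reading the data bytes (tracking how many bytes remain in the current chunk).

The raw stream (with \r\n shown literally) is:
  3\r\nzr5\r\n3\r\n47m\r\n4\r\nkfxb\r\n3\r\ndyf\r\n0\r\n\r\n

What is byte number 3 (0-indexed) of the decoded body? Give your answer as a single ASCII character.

Chunk 1: stream[0..1]='3' size=0x3=3, data at stream[3..6]='zr5' -> body[0..3], body so far='zr5'
Chunk 2: stream[8..9]='3' size=0x3=3, data at stream[11..14]='47m' -> body[3..6], body so far='zr547m'
Chunk 3: stream[16..17]='4' size=0x4=4, data at stream[19..23]='kfxb' -> body[6..10], body so far='zr547mkfxb'
Chunk 4: stream[25..26]='3' size=0x3=3, data at stream[28..31]='dyf' -> body[10..13], body so far='zr547mkfxbdyf'
Chunk 5: stream[33..34]='0' size=0 (terminator). Final body='zr547mkfxbdyf' (13 bytes)
Body byte 3 = '4'

Answer: 4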